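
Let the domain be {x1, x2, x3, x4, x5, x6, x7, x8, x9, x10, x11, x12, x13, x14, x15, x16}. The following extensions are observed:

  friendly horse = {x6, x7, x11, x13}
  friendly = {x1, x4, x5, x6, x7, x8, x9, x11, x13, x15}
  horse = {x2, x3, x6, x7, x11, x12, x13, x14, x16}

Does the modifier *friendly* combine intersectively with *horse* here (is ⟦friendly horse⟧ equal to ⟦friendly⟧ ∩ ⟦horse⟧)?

⟦friendly⟧ ∩ ⟦horse⟧ = {x1, x4, x5, x6, x7, x8, x9, x11, x13, x15} ∩ {x2, x3, x6, x7, x11, x12, x13, x14, x16} = {x6, x7, x11, x13}
Observed ⟦friendly horse⟧ = {x6, x7, x11, x13}.
These coincide, so the modifier is intersective here.

yes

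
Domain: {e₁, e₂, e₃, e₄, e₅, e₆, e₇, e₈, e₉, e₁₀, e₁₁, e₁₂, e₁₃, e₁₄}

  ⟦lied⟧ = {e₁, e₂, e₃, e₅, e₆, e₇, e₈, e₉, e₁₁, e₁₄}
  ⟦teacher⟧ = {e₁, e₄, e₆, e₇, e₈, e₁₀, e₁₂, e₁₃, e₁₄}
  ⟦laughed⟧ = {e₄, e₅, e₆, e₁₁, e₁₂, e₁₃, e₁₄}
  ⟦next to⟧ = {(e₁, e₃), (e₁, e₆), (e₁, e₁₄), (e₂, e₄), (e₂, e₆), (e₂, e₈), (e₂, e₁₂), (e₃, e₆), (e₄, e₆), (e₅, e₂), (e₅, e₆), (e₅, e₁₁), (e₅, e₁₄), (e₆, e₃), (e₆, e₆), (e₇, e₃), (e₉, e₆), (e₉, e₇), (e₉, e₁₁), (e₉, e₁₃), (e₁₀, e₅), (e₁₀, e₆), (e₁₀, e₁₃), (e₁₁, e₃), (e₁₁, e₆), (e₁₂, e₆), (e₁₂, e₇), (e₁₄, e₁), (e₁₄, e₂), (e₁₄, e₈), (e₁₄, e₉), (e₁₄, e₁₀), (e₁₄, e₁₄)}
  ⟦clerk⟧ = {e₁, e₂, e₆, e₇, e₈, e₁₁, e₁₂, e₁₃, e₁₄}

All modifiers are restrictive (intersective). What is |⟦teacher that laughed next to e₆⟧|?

3

⟦that laughed⟧ = ⟦laughed⟧ = {e₄, e₅, e₆, e₁₁, e₁₂, e₁₃, e₁₄}
⟦next to e₆⟧ = {x : ⟨x, e₆⟩ ∈ ⟦next to⟧} = {e₁, e₂, e₃, e₄, e₅, e₆, e₉, e₁₀, e₁₁, e₁₂}
⟦teacher⟧ = {e₁, e₄, e₆, e₇, e₈, e₁₀, e₁₂, e₁₃, e₁₄}
… ∩ ⟦that laughed⟧ = {e₁, e₄, e₆, e₇, e₈, e₁₀, e₁₂, e₁₃, e₁₄} ∩ {e₄, e₅, e₆, e₁₁, e₁₂, e₁₃, e₁₄} = {e₄, e₆, e₁₂, e₁₃, e₁₄}
… ∩ ⟦next to e₆⟧ = {e₄, e₆, e₁₂, e₁₃, e₁₄} ∩ {e₁, e₂, e₃, e₄, e₅, e₆, e₉, e₁₀, e₁₁, e₁₂} = {e₄, e₆, e₁₂}
⟦teacher that laughed next to e₆⟧ = {e₄, e₆, e₁₂}, so the cardinality is 3.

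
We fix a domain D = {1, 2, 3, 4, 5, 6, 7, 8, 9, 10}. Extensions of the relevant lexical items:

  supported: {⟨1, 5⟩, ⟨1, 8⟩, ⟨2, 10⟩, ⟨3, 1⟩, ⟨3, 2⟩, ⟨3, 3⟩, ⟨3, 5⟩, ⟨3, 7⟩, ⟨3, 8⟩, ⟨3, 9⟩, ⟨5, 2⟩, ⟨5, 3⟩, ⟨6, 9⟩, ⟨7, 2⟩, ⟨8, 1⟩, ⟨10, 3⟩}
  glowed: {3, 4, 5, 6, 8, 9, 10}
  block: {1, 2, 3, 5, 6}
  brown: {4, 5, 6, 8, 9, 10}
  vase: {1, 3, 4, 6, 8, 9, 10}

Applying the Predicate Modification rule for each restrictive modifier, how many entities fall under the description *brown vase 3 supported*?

2

⟦3 supported⟧ = {x : ⟨3, x⟩ ∈ ⟦supported⟧} = {1, 2, 3, 5, 7, 8, 9}
⟦vase⟧ = {1, 3, 4, 6, 8, 9, 10}
… ∩ ⟦3 supported⟧ = {1, 3, 4, 6, 8, 9, 10} ∩ {1, 2, 3, 5, 7, 8, 9} = {1, 3, 8, 9}
… ∩ ⟦brown⟧ = {1, 3, 8, 9} ∩ {4, 5, 6, 8, 9, 10} = {8, 9}
⟦brown vase 3 supported⟧ = {8, 9}, so the cardinality is 2.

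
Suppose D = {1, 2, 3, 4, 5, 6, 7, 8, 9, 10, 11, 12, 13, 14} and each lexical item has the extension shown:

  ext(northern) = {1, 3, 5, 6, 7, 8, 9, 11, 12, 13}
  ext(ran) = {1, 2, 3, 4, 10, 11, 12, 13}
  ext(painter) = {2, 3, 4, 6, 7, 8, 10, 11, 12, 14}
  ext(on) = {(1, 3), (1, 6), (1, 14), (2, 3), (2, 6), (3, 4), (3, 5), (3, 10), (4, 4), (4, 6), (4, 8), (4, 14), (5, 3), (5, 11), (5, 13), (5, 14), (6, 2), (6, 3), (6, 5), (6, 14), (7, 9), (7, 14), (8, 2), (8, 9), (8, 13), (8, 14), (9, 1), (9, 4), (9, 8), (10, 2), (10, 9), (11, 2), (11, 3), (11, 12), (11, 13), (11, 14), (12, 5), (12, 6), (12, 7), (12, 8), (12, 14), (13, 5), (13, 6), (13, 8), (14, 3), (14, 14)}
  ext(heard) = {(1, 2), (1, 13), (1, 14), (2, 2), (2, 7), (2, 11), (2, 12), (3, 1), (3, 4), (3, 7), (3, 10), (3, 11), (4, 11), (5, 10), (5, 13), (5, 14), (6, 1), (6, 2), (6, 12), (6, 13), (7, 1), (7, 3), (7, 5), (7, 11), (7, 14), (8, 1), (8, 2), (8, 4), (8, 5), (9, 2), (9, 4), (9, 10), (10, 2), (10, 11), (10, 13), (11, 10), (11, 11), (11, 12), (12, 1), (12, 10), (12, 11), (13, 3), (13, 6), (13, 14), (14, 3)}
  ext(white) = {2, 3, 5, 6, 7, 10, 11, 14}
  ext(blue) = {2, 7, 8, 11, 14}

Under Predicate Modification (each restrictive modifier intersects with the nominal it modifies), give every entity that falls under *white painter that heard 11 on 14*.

⟦that heard 11⟧ = {x : ⟨x, 11⟩ ∈ ⟦heard⟧} = {2, 3, 4, 7, 10, 11, 12}
⟦on 14⟧ = {x : ⟨x, 14⟩ ∈ ⟦on⟧} = {1, 4, 5, 6, 7, 8, 11, 12, 14}
⟦painter⟧ = {2, 3, 4, 6, 7, 8, 10, 11, 12, 14}
… ∩ ⟦that heard 11⟧ = {2, 3, 4, 6, 7, 8, 10, 11, 12, 14} ∩ {2, 3, 4, 7, 10, 11, 12} = {2, 3, 4, 7, 10, 11, 12}
… ∩ ⟦on 14⟧ = {2, 3, 4, 7, 10, 11, 12} ∩ {1, 4, 5, 6, 7, 8, 11, 12, 14} = {4, 7, 11, 12}
… ∩ ⟦white⟧ = {4, 7, 11, 12} ∩ {2, 3, 5, 6, 7, 10, 11, 14} = {7, 11}
So ⟦white painter that heard 11 on 14⟧ = {7, 11}.

{7, 11}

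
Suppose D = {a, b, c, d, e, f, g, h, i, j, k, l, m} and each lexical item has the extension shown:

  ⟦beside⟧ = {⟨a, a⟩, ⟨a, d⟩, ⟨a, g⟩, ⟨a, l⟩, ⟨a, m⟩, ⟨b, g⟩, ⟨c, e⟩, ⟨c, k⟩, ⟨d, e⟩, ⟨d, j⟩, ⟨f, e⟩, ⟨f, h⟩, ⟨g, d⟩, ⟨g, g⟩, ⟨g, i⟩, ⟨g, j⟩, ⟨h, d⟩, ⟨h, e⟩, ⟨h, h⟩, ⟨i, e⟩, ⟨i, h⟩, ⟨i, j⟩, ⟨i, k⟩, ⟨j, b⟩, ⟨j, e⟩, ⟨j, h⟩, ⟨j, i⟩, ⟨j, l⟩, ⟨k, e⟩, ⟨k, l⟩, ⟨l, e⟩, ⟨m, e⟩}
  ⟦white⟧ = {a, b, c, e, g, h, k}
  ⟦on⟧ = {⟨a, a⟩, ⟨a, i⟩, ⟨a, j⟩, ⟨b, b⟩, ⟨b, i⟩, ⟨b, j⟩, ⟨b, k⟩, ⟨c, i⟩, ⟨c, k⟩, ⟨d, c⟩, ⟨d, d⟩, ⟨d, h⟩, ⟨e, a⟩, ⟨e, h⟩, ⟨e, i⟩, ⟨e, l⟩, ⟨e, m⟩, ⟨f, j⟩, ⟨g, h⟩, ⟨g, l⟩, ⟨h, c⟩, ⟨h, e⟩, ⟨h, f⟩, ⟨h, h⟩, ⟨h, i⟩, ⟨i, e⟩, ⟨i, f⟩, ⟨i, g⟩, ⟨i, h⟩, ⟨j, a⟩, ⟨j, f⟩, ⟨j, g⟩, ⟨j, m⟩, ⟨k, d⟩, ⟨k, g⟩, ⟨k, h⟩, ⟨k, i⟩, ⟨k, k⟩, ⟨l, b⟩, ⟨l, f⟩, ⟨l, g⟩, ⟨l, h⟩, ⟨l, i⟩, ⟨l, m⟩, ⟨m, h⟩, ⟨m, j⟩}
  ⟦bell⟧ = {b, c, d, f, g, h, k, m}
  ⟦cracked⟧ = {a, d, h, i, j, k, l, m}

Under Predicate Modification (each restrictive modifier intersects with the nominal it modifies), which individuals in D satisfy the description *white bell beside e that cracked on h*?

{h, k}

⟦beside e⟧ = {x : ⟨x, e⟩ ∈ ⟦beside⟧} = {c, d, f, h, i, j, k, l, m}
⟦that cracked⟧ = ⟦cracked⟧ = {a, d, h, i, j, k, l, m}
⟦on h⟧ = {x : ⟨x, h⟩ ∈ ⟦on⟧} = {d, e, g, h, i, k, l, m}
⟦bell⟧ = {b, c, d, f, g, h, k, m}
… ∩ ⟦beside e⟧ = {b, c, d, f, g, h, k, m} ∩ {c, d, f, h, i, j, k, l, m} = {c, d, f, h, k, m}
… ∩ ⟦that cracked⟧ = {c, d, f, h, k, m} ∩ {a, d, h, i, j, k, l, m} = {d, h, k, m}
… ∩ ⟦on h⟧ = {d, h, k, m} ∩ {d, e, g, h, i, k, l, m} = {d, h, k, m}
… ∩ ⟦white⟧ = {d, h, k, m} ∩ {a, b, c, e, g, h, k} = {h, k}
So ⟦white bell beside e that cracked on h⟧ = {h, k}.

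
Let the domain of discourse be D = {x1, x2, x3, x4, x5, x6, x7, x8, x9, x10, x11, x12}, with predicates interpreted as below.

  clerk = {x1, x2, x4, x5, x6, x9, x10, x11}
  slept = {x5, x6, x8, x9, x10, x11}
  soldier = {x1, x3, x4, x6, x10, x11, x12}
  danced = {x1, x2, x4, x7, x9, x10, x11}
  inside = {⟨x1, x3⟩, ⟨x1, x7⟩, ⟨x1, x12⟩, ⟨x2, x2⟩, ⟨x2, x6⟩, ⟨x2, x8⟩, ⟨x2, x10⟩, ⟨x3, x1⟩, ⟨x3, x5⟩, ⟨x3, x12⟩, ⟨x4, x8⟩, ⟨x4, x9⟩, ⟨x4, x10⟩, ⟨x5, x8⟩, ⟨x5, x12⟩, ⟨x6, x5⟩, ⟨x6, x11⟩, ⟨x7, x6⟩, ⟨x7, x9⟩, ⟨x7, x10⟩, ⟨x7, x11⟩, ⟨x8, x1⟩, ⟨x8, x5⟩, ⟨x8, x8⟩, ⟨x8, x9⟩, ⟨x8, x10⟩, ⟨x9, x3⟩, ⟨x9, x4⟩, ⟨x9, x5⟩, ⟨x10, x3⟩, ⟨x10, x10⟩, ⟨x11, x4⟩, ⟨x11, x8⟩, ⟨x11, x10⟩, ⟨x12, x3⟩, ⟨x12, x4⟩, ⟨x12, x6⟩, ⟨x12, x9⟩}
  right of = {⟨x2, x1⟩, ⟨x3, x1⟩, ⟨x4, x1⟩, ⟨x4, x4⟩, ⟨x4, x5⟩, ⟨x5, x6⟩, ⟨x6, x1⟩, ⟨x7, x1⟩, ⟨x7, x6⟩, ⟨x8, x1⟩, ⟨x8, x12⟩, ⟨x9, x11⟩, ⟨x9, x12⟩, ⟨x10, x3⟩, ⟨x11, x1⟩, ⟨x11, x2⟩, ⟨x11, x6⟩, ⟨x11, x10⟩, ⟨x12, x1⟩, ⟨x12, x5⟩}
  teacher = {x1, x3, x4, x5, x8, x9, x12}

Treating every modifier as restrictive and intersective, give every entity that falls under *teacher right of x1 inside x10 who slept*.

⟦right of x1⟧ = {x : ⟨x, x1⟩ ∈ ⟦right of⟧} = {x2, x3, x4, x6, x7, x8, x11, x12}
⟦inside x10⟧ = {x : ⟨x, x10⟩ ∈ ⟦inside⟧} = {x2, x4, x7, x8, x10, x11}
⟦who slept⟧ = ⟦slept⟧ = {x5, x6, x8, x9, x10, x11}
⟦teacher⟧ = {x1, x3, x4, x5, x8, x9, x12}
… ∩ ⟦right of x1⟧ = {x1, x3, x4, x5, x8, x9, x12} ∩ {x2, x3, x4, x6, x7, x8, x11, x12} = {x3, x4, x8, x12}
… ∩ ⟦inside x10⟧ = {x3, x4, x8, x12} ∩ {x2, x4, x7, x8, x10, x11} = {x4, x8}
… ∩ ⟦who slept⟧ = {x4, x8} ∩ {x5, x6, x8, x9, x10, x11} = {x8}
So ⟦teacher right of x1 inside x10 who slept⟧ = {x8}.

{x8}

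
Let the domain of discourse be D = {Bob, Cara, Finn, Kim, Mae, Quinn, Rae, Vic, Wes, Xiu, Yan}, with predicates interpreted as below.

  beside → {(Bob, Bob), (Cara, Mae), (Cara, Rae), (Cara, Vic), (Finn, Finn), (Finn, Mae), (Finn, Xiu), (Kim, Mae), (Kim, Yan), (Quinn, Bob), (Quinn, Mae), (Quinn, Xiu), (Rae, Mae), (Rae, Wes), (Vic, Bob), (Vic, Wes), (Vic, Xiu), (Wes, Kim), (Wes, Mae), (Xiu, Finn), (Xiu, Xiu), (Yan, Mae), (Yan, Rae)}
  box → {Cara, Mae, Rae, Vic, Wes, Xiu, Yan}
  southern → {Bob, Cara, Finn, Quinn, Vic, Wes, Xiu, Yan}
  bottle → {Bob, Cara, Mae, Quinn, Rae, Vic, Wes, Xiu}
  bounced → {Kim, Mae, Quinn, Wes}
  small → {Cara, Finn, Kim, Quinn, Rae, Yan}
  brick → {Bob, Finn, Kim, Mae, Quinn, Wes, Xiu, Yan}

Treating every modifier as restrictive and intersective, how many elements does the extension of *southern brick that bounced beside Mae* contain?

⟦that bounced⟧ = ⟦bounced⟧ = {Kim, Mae, Quinn, Wes}
⟦beside Mae⟧ = {x : ⟨x, Mae⟩ ∈ ⟦beside⟧} = {Cara, Finn, Kim, Quinn, Rae, Wes, Yan}
⟦brick⟧ = {Bob, Finn, Kim, Mae, Quinn, Wes, Xiu, Yan}
… ∩ ⟦that bounced⟧ = {Bob, Finn, Kim, Mae, Quinn, Wes, Xiu, Yan} ∩ {Kim, Mae, Quinn, Wes} = {Kim, Mae, Quinn, Wes}
… ∩ ⟦beside Mae⟧ = {Kim, Mae, Quinn, Wes} ∩ {Cara, Finn, Kim, Quinn, Rae, Wes, Yan} = {Kim, Quinn, Wes}
… ∩ ⟦southern⟧ = {Kim, Quinn, Wes} ∩ {Bob, Cara, Finn, Quinn, Vic, Wes, Xiu, Yan} = {Quinn, Wes}
⟦southern brick that bounced beside Mae⟧ = {Quinn, Wes}, so the cardinality is 2.

2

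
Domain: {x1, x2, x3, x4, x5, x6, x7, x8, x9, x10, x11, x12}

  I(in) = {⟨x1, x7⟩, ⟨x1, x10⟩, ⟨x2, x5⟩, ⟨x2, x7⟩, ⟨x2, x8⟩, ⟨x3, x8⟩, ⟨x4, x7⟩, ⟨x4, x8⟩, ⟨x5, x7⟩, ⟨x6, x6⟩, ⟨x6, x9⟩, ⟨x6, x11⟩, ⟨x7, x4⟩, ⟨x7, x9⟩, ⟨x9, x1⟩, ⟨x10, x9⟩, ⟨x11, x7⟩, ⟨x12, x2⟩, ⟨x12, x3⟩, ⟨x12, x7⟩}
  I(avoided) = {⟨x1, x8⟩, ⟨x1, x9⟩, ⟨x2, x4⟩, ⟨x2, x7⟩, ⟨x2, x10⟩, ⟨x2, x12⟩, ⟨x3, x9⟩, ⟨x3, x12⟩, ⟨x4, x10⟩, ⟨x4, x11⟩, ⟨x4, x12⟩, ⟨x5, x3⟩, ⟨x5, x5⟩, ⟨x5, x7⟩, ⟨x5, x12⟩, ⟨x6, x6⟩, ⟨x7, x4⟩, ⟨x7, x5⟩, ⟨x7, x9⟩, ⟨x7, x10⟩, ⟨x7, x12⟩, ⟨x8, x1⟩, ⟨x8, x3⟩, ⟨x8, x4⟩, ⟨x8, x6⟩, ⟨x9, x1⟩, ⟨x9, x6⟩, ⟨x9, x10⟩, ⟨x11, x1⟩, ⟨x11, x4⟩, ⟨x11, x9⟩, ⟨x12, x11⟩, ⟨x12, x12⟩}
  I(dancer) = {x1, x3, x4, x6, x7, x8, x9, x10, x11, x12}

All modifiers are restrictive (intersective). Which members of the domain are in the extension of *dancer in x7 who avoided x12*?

⟦in x7⟧ = {x : ⟨x, x7⟩ ∈ ⟦in⟧} = {x1, x2, x4, x5, x11, x12}
⟦who avoided x12⟧ = {x : ⟨x, x12⟩ ∈ ⟦avoided⟧} = {x2, x3, x4, x5, x7, x12}
⟦dancer⟧ = {x1, x3, x4, x6, x7, x8, x9, x10, x11, x12}
… ∩ ⟦in x7⟧ = {x1, x3, x4, x6, x7, x8, x9, x10, x11, x12} ∩ {x1, x2, x4, x5, x11, x12} = {x1, x4, x11, x12}
… ∩ ⟦who avoided x12⟧ = {x1, x4, x11, x12} ∩ {x2, x3, x4, x5, x7, x12} = {x4, x12}
So ⟦dancer in x7 who avoided x12⟧ = {x4, x12}.

{x4, x12}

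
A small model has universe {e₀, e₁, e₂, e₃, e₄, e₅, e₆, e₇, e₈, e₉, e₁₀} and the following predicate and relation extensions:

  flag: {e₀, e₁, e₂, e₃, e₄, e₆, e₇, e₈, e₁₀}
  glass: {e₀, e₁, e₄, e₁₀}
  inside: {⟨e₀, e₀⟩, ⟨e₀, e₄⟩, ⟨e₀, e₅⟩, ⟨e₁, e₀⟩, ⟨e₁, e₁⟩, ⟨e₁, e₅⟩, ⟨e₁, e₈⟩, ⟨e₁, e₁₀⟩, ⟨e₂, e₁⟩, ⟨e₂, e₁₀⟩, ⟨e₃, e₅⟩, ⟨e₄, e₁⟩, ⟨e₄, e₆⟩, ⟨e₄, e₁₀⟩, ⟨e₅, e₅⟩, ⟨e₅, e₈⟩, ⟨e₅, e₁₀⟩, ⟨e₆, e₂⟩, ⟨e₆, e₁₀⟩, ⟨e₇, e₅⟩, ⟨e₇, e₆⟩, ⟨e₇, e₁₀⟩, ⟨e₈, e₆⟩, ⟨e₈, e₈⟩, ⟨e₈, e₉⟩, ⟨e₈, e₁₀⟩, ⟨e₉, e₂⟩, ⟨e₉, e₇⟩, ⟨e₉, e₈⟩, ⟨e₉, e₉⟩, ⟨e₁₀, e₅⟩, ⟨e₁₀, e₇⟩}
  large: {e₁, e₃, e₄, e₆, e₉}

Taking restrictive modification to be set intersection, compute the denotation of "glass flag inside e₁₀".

⟦inside e₁₀⟧ = {x : ⟨x, e₁₀⟩ ∈ ⟦inside⟧} = {e₁, e₂, e₄, e₅, e₆, e₇, e₈}
⟦flag⟧ = {e₀, e₁, e₂, e₃, e₄, e₆, e₇, e₈, e₁₀}
… ∩ ⟦inside e₁₀⟧ = {e₀, e₁, e₂, e₃, e₄, e₆, e₇, e₈, e₁₀} ∩ {e₁, e₂, e₄, e₅, e₆, e₇, e₈} = {e₁, e₂, e₄, e₆, e₇, e₈}
… ∩ ⟦glass⟧ = {e₁, e₂, e₄, e₆, e₇, e₈} ∩ {e₀, e₁, e₄, e₁₀} = {e₁, e₄}
So ⟦glass flag inside e₁₀⟧ = {e₁, e₄}.

{e₁, e₄}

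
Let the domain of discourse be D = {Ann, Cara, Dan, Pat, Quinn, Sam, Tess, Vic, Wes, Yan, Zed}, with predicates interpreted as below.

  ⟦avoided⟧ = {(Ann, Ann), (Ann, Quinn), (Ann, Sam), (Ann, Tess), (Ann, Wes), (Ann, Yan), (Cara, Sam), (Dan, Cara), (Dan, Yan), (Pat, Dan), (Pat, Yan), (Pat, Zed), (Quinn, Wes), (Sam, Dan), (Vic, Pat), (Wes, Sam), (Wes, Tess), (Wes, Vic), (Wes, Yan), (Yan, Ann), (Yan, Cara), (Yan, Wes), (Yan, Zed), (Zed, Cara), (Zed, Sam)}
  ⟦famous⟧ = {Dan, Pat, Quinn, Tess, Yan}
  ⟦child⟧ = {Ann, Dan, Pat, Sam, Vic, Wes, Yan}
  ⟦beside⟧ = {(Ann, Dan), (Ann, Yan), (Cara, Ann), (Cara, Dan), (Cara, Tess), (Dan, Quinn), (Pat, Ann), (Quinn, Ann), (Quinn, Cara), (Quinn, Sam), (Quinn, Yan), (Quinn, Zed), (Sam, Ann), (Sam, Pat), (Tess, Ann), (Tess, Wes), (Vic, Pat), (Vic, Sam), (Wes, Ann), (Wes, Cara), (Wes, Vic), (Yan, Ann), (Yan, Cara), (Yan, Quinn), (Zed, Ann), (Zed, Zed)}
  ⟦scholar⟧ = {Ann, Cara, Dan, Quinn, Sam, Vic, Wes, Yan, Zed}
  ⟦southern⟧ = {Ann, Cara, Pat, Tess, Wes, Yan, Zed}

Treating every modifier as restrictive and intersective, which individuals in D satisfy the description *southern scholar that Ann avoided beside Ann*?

⟦that Ann avoided⟧ = {x : ⟨Ann, x⟩ ∈ ⟦avoided⟧} = {Ann, Quinn, Sam, Tess, Wes, Yan}
⟦beside Ann⟧ = {x : ⟨x, Ann⟩ ∈ ⟦beside⟧} = {Cara, Pat, Quinn, Sam, Tess, Wes, Yan, Zed}
⟦scholar⟧ = {Ann, Cara, Dan, Quinn, Sam, Vic, Wes, Yan, Zed}
… ∩ ⟦that Ann avoided⟧ = {Ann, Cara, Dan, Quinn, Sam, Vic, Wes, Yan, Zed} ∩ {Ann, Quinn, Sam, Tess, Wes, Yan} = {Ann, Quinn, Sam, Wes, Yan}
… ∩ ⟦beside Ann⟧ = {Ann, Quinn, Sam, Wes, Yan} ∩ {Cara, Pat, Quinn, Sam, Tess, Wes, Yan, Zed} = {Quinn, Sam, Wes, Yan}
… ∩ ⟦southern⟧ = {Quinn, Sam, Wes, Yan} ∩ {Ann, Cara, Pat, Tess, Wes, Yan, Zed} = {Wes, Yan}
So ⟦southern scholar that Ann avoided beside Ann⟧ = {Wes, Yan}.

{Wes, Yan}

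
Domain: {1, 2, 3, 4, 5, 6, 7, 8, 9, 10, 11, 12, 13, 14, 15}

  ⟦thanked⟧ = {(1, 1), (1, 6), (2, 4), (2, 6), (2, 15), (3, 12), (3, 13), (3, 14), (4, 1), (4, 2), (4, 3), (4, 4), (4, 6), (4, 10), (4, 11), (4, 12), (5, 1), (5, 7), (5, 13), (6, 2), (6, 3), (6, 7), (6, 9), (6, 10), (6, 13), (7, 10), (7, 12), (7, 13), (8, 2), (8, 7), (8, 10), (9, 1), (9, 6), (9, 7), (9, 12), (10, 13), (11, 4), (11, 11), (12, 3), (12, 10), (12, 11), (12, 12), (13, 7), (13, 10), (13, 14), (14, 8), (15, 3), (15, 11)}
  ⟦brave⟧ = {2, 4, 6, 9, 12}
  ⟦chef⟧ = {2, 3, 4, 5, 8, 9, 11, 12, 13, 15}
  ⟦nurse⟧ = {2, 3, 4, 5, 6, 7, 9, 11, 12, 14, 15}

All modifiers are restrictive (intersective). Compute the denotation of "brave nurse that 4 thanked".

{2, 4, 6, 12}

⟦that 4 thanked⟧ = {x : ⟨4, x⟩ ∈ ⟦thanked⟧} = {1, 2, 3, 4, 6, 10, 11, 12}
⟦nurse⟧ = {2, 3, 4, 5, 6, 7, 9, 11, 12, 14, 15}
… ∩ ⟦that 4 thanked⟧ = {2, 3, 4, 5, 6, 7, 9, 11, 12, 14, 15} ∩ {1, 2, 3, 4, 6, 10, 11, 12} = {2, 3, 4, 6, 11, 12}
… ∩ ⟦brave⟧ = {2, 3, 4, 6, 11, 12} ∩ {2, 4, 6, 9, 12} = {2, 4, 6, 12}
So ⟦brave nurse that 4 thanked⟧ = {2, 4, 6, 12}.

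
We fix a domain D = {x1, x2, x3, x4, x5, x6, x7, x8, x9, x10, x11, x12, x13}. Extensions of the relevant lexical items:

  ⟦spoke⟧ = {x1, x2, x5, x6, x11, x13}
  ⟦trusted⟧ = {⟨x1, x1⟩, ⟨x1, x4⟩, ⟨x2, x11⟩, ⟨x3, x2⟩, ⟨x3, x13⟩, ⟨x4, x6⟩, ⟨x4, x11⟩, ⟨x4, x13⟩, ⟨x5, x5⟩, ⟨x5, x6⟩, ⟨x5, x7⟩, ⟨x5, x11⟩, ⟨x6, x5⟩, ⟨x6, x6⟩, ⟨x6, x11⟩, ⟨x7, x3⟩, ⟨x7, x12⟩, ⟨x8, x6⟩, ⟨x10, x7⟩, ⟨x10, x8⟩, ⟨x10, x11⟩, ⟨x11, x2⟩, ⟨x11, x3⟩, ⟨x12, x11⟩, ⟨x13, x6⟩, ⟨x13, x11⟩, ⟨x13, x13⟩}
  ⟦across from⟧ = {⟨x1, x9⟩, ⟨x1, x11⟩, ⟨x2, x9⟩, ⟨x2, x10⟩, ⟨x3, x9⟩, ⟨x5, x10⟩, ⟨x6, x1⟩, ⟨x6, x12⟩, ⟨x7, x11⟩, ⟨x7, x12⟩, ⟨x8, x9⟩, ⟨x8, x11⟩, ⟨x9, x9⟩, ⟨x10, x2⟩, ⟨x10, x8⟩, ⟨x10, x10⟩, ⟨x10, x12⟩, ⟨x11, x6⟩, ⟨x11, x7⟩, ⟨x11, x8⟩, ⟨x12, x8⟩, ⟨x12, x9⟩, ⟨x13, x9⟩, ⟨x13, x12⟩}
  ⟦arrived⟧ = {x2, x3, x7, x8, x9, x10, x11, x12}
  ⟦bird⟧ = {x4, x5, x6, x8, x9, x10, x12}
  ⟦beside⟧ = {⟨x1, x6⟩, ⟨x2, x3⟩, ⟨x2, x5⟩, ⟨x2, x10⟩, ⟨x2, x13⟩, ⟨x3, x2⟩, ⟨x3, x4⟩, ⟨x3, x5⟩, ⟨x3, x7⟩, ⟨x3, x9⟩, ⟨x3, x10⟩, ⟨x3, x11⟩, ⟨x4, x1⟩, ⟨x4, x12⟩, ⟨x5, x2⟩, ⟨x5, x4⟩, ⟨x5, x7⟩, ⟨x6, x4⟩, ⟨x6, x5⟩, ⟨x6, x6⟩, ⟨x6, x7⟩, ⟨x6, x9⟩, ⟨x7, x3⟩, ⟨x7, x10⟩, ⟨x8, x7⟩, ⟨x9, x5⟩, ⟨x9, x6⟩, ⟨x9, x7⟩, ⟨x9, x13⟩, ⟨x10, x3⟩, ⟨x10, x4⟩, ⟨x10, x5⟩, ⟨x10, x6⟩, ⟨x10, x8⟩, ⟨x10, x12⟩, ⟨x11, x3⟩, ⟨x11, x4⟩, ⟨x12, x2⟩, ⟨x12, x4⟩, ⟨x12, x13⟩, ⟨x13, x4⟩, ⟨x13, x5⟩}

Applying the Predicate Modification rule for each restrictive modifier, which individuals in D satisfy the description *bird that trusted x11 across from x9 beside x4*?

⟦that trusted x11⟧ = {x : ⟨x, x11⟩ ∈ ⟦trusted⟧} = {x2, x4, x5, x6, x10, x12, x13}
⟦across from x9⟧ = {x : ⟨x, x9⟩ ∈ ⟦across from⟧} = {x1, x2, x3, x8, x9, x12, x13}
⟦beside x4⟧ = {x : ⟨x, x4⟩ ∈ ⟦beside⟧} = {x3, x5, x6, x10, x11, x12, x13}
⟦bird⟧ = {x4, x5, x6, x8, x9, x10, x12}
… ∩ ⟦that trusted x11⟧ = {x4, x5, x6, x8, x9, x10, x12} ∩ {x2, x4, x5, x6, x10, x12, x13} = {x4, x5, x6, x10, x12}
… ∩ ⟦across from x9⟧ = {x4, x5, x6, x10, x12} ∩ {x1, x2, x3, x8, x9, x12, x13} = {x12}
… ∩ ⟦beside x4⟧ = {x12} ∩ {x3, x5, x6, x10, x11, x12, x13} = {x12}
So ⟦bird that trusted x11 across from x9 beside x4⟧ = {x12}.

{x12}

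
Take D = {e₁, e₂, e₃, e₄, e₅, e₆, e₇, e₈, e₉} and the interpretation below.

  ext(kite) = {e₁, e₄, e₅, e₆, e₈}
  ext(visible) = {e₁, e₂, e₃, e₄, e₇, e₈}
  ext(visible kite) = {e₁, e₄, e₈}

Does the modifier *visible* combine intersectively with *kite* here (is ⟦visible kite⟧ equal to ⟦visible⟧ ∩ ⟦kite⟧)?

yes

⟦visible⟧ ∩ ⟦kite⟧ = {e₁, e₂, e₃, e₄, e₇, e₈} ∩ {e₁, e₄, e₅, e₆, e₈} = {e₁, e₄, e₈}
Observed ⟦visible kite⟧ = {e₁, e₄, e₈}.
These coincide, so the modifier is intersective here.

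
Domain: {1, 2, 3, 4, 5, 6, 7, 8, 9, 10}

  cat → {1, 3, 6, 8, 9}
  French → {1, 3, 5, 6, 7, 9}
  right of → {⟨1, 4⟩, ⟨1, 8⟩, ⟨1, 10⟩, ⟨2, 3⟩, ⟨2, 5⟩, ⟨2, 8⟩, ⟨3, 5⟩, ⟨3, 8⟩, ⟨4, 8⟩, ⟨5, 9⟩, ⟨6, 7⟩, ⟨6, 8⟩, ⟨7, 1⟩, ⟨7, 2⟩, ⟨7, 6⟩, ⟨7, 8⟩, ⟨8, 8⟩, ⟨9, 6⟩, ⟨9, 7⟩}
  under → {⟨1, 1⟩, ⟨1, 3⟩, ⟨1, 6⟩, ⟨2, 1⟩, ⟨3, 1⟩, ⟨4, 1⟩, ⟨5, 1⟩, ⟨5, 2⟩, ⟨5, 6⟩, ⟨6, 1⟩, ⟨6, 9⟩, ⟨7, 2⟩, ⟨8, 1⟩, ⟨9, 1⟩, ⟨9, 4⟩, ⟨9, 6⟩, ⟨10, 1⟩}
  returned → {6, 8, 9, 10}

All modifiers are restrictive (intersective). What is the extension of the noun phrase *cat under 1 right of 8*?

⟦under 1⟧ = {x : ⟨x, 1⟩ ∈ ⟦under⟧} = {1, 2, 3, 4, 5, 6, 8, 9, 10}
⟦right of 8⟧ = {x : ⟨x, 8⟩ ∈ ⟦right of⟧} = {1, 2, 3, 4, 6, 7, 8}
⟦cat⟧ = {1, 3, 6, 8, 9}
… ∩ ⟦under 1⟧ = {1, 3, 6, 8, 9} ∩ {1, 2, 3, 4, 5, 6, 8, 9, 10} = {1, 3, 6, 8, 9}
… ∩ ⟦right of 8⟧ = {1, 3, 6, 8, 9} ∩ {1, 2, 3, 4, 6, 7, 8} = {1, 3, 6, 8}
So ⟦cat under 1 right of 8⟧ = {1, 3, 6, 8}.

{1, 3, 6, 8}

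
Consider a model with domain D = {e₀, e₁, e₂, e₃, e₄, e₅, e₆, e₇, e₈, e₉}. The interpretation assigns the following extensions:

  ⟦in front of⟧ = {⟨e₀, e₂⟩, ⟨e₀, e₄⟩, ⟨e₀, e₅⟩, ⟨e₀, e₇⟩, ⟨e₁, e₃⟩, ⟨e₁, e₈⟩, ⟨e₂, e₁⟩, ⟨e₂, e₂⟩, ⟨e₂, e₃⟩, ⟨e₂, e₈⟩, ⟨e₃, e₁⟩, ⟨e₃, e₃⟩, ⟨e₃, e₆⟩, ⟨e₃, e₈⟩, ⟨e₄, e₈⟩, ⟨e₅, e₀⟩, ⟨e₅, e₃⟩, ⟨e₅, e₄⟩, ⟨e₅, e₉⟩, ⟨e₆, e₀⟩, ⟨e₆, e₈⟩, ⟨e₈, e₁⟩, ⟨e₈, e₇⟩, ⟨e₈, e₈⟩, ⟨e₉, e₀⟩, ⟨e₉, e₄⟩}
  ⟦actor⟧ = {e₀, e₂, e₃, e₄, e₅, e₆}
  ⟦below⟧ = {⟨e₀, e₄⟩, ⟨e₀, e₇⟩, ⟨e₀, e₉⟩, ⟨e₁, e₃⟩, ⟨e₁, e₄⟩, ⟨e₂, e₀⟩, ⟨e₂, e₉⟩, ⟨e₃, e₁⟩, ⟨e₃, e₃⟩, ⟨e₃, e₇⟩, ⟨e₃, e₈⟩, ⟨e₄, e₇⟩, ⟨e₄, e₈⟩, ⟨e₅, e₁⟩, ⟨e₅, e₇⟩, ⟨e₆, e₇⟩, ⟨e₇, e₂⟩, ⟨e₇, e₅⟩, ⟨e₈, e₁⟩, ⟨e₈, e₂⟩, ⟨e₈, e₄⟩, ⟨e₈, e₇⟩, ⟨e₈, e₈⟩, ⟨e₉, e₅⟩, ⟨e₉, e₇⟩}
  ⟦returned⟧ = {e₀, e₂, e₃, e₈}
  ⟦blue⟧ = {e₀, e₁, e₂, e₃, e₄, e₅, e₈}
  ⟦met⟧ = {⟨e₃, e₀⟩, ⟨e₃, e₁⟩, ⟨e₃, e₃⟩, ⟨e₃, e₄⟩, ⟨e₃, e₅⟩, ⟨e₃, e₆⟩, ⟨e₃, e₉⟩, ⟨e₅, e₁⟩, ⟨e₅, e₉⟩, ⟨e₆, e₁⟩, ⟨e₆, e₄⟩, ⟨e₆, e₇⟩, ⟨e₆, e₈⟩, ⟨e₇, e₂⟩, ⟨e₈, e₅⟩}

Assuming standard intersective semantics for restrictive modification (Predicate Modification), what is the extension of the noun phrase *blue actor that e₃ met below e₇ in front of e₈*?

⟦that e₃ met⟧ = {x : ⟨e₃, x⟩ ∈ ⟦met⟧} = {e₀, e₁, e₃, e₄, e₅, e₆, e₉}
⟦below e₇⟧ = {x : ⟨x, e₇⟩ ∈ ⟦below⟧} = {e₀, e₃, e₄, e₅, e₆, e₈, e₉}
⟦in front of e₈⟧ = {x : ⟨x, e₈⟩ ∈ ⟦in front of⟧} = {e₁, e₂, e₃, e₄, e₆, e₈}
⟦actor⟧ = {e₀, e₂, e₃, e₄, e₅, e₆}
… ∩ ⟦that e₃ met⟧ = {e₀, e₂, e₃, e₄, e₅, e₆} ∩ {e₀, e₁, e₃, e₄, e₅, e₆, e₉} = {e₀, e₃, e₄, e₅, e₆}
… ∩ ⟦below e₇⟧ = {e₀, e₃, e₄, e₅, e₆} ∩ {e₀, e₃, e₄, e₅, e₆, e₈, e₉} = {e₀, e₃, e₄, e₅, e₆}
… ∩ ⟦in front of e₈⟧ = {e₀, e₃, e₄, e₅, e₆} ∩ {e₁, e₂, e₃, e₄, e₆, e₈} = {e₃, e₄, e₆}
… ∩ ⟦blue⟧ = {e₃, e₄, e₆} ∩ {e₀, e₁, e₂, e₃, e₄, e₅, e₈} = {e₃, e₄}
So ⟦blue actor that e₃ met below e₇ in front of e₈⟧ = {e₃, e₄}.

{e₃, e₄}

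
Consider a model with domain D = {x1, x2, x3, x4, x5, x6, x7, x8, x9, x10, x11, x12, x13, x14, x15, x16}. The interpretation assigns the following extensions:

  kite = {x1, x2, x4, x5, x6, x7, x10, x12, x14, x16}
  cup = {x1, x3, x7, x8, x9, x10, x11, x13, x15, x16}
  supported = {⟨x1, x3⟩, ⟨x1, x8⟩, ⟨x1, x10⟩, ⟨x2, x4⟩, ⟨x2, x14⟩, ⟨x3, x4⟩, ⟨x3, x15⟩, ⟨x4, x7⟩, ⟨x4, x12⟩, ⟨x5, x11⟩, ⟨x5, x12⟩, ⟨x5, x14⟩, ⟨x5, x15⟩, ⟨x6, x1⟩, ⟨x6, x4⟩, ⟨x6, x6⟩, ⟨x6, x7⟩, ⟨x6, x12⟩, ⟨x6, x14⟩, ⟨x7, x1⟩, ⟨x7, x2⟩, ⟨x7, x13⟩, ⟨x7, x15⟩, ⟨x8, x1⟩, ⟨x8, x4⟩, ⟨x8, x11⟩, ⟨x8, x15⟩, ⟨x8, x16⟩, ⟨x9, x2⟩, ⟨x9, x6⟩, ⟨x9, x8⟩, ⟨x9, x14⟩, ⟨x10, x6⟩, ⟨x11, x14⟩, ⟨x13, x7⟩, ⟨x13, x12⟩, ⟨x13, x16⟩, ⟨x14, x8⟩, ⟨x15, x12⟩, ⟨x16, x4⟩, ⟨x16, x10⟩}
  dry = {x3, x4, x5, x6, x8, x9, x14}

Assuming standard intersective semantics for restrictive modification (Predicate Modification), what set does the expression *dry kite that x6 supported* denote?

{x4, x6, x14}

⟦that x6 supported⟧ = {x : ⟨x6, x⟩ ∈ ⟦supported⟧} = {x1, x4, x6, x7, x12, x14}
⟦kite⟧ = {x1, x2, x4, x5, x6, x7, x10, x12, x14, x16}
… ∩ ⟦that x6 supported⟧ = {x1, x2, x4, x5, x6, x7, x10, x12, x14, x16} ∩ {x1, x4, x6, x7, x12, x14} = {x1, x4, x6, x7, x12, x14}
… ∩ ⟦dry⟧ = {x1, x4, x6, x7, x12, x14} ∩ {x3, x4, x5, x6, x8, x9, x14} = {x4, x6, x14}
So ⟦dry kite that x6 supported⟧ = {x4, x6, x14}.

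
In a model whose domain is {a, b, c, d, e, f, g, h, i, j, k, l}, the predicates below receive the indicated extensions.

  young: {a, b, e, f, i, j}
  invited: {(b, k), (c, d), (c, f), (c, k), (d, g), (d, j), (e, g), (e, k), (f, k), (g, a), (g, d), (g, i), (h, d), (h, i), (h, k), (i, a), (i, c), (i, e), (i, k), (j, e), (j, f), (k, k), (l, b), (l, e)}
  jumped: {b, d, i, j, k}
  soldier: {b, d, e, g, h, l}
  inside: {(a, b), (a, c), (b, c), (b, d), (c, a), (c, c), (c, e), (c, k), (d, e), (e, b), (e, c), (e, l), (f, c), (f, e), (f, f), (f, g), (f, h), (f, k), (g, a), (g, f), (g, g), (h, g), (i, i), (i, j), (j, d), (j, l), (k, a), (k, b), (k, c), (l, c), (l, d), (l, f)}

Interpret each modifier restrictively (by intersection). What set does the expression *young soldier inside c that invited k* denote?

{b, e}

⟦inside c⟧ = {x : ⟨x, c⟩ ∈ ⟦inside⟧} = {a, b, c, e, f, k, l}
⟦that invited k⟧ = {x : ⟨x, k⟩ ∈ ⟦invited⟧} = {b, c, e, f, h, i, k}
⟦soldier⟧ = {b, d, e, g, h, l}
… ∩ ⟦inside c⟧ = {b, d, e, g, h, l} ∩ {a, b, c, e, f, k, l} = {b, e, l}
… ∩ ⟦that invited k⟧ = {b, e, l} ∩ {b, c, e, f, h, i, k} = {b, e}
… ∩ ⟦young⟧ = {b, e} ∩ {a, b, e, f, i, j} = {b, e}
So ⟦young soldier inside c that invited k⟧ = {b, e}.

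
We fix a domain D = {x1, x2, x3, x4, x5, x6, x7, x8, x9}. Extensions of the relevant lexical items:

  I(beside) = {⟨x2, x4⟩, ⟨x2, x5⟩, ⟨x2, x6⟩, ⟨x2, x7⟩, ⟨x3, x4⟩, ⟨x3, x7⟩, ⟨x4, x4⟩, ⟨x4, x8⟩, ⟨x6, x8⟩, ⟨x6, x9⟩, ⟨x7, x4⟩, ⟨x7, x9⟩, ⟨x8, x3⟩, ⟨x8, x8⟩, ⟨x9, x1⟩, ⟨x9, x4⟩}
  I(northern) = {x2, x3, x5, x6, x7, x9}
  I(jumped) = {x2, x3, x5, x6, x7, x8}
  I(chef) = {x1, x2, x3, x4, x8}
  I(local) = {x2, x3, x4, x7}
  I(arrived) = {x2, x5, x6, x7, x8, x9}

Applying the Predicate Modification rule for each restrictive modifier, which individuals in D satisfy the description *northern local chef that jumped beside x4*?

⟦that jumped⟧ = ⟦jumped⟧ = {x2, x3, x5, x6, x7, x8}
⟦beside x4⟧ = {x : ⟨x, x4⟩ ∈ ⟦beside⟧} = {x2, x3, x4, x7, x9}
⟦chef⟧ = {x1, x2, x3, x4, x8}
… ∩ ⟦that jumped⟧ = {x1, x2, x3, x4, x8} ∩ {x2, x3, x5, x6, x7, x8} = {x2, x3, x8}
… ∩ ⟦beside x4⟧ = {x2, x3, x8} ∩ {x2, x3, x4, x7, x9} = {x2, x3}
… ∩ ⟦northern⟧ = {x2, x3} ∩ {x2, x3, x5, x6, x7, x9} = {x2, x3}
… ∩ ⟦local⟧ = {x2, x3} ∩ {x2, x3, x4, x7} = {x2, x3}
So ⟦northern local chef that jumped beside x4⟧ = {x2, x3}.

{x2, x3}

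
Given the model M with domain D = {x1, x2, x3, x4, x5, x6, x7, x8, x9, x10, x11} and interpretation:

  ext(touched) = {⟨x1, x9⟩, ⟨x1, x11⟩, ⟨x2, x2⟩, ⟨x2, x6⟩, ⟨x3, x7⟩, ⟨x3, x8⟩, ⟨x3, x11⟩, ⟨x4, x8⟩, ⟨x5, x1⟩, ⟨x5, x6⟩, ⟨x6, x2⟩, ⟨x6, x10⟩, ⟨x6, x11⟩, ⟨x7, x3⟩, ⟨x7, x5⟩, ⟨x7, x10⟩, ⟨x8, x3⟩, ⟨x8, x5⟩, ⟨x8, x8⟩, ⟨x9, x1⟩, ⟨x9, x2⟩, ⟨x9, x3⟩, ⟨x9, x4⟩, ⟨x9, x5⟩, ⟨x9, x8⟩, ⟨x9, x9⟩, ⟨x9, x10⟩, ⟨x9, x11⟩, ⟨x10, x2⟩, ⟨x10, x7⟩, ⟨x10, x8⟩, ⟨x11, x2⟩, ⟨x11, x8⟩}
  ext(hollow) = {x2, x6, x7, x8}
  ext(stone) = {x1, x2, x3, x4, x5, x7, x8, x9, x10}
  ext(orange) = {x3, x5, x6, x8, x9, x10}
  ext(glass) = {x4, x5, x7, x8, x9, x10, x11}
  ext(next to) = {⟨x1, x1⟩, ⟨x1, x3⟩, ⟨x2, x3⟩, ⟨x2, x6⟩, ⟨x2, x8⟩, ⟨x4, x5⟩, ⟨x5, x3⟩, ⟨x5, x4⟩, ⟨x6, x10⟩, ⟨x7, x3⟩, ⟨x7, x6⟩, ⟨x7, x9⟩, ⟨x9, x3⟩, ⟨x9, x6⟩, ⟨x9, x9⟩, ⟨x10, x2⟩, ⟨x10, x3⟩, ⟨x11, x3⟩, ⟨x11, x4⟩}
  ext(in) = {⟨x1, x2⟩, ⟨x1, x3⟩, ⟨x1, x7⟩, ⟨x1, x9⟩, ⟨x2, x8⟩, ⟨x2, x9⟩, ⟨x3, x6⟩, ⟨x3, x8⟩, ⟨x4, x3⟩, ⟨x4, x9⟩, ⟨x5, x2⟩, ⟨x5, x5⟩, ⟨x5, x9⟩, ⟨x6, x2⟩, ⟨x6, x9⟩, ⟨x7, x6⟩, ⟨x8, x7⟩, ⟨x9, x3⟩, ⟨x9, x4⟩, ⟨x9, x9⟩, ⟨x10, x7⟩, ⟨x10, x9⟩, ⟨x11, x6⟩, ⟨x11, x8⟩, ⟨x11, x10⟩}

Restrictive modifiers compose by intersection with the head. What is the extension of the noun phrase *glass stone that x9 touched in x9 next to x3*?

⟦that x9 touched⟧ = {x : ⟨x9, x⟩ ∈ ⟦touched⟧} = {x1, x2, x3, x4, x5, x8, x9, x10, x11}
⟦in x9⟧ = {x : ⟨x, x9⟩ ∈ ⟦in⟧} = {x1, x2, x4, x5, x6, x9, x10}
⟦next to x3⟧ = {x : ⟨x, x3⟩ ∈ ⟦next to⟧} = {x1, x2, x5, x7, x9, x10, x11}
⟦stone⟧ = {x1, x2, x3, x4, x5, x7, x8, x9, x10}
… ∩ ⟦that x9 touched⟧ = {x1, x2, x3, x4, x5, x7, x8, x9, x10} ∩ {x1, x2, x3, x4, x5, x8, x9, x10, x11} = {x1, x2, x3, x4, x5, x8, x9, x10}
… ∩ ⟦in x9⟧ = {x1, x2, x3, x4, x5, x8, x9, x10} ∩ {x1, x2, x4, x5, x6, x9, x10} = {x1, x2, x4, x5, x9, x10}
… ∩ ⟦next to x3⟧ = {x1, x2, x4, x5, x9, x10} ∩ {x1, x2, x5, x7, x9, x10, x11} = {x1, x2, x5, x9, x10}
… ∩ ⟦glass⟧ = {x1, x2, x5, x9, x10} ∩ {x4, x5, x7, x8, x9, x10, x11} = {x5, x9, x10}
So ⟦glass stone that x9 touched in x9 next to x3⟧ = {x5, x9, x10}.

{x5, x9, x10}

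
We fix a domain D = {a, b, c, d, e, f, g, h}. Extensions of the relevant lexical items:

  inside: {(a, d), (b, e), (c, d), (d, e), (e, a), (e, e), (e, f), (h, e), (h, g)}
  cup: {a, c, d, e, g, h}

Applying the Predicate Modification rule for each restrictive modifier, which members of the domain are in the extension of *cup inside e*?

⟦inside e⟧ = {x : ⟨x, e⟩ ∈ ⟦inside⟧} = {b, d, e, h}
⟦cup⟧ = {a, c, d, e, g, h}
… ∩ ⟦inside e⟧ = {a, c, d, e, g, h} ∩ {b, d, e, h} = {d, e, h}
So ⟦cup inside e⟧ = {d, e, h}.

{d, e, h}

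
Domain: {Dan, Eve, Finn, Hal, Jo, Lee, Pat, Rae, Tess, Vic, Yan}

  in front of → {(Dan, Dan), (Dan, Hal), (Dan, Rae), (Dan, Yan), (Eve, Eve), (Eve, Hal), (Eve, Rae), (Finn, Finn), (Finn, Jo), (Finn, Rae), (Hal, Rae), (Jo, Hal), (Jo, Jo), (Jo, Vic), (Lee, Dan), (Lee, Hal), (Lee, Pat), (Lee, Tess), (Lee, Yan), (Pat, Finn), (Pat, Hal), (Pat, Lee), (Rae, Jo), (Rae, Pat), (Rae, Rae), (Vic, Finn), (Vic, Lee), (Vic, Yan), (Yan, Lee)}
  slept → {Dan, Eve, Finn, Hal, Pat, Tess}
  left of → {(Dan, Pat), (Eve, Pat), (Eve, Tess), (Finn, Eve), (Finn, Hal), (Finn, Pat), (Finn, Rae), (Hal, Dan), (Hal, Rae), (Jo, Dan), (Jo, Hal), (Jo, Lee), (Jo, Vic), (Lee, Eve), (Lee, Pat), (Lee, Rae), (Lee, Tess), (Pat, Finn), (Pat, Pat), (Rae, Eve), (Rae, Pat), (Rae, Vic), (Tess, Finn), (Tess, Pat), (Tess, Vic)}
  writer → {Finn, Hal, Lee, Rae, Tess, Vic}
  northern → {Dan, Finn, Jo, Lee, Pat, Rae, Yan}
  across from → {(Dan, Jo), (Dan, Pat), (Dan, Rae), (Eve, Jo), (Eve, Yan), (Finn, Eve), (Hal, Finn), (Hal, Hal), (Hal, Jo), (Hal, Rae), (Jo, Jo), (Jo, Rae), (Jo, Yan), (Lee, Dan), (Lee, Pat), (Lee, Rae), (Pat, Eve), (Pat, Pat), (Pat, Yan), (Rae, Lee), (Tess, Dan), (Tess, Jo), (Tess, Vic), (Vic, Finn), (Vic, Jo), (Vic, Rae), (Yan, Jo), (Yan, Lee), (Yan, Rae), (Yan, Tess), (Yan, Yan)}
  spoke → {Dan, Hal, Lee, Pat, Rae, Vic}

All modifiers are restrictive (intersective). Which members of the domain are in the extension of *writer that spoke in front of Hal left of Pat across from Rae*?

{Lee}

⟦that spoke⟧ = ⟦spoke⟧ = {Dan, Hal, Lee, Pat, Rae, Vic}
⟦in front of Hal⟧ = {x : ⟨x, Hal⟩ ∈ ⟦in front of⟧} = {Dan, Eve, Jo, Lee, Pat}
⟦left of Pat⟧ = {x : ⟨x, Pat⟩ ∈ ⟦left of⟧} = {Dan, Eve, Finn, Lee, Pat, Rae, Tess}
⟦across from Rae⟧ = {x : ⟨x, Rae⟩ ∈ ⟦across from⟧} = {Dan, Hal, Jo, Lee, Vic, Yan}
⟦writer⟧ = {Finn, Hal, Lee, Rae, Tess, Vic}
… ∩ ⟦that spoke⟧ = {Finn, Hal, Lee, Rae, Tess, Vic} ∩ {Dan, Hal, Lee, Pat, Rae, Vic} = {Hal, Lee, Rae, Vic}
… ∩ ⟦in front of Hal⟧ = {Hal, Lee, Rae, Vic} ∩ {Dan, Eve, Jo, Lee, Pat} = {Lee}
… ∩ ⟦left of Pat⟧ = {Lee} ∩ {Dan, Eve, Finn, Lee, Pat, Rae, Tess} = {Lee}
… ∩ ⟦across from Rae⟧ = {Lee} ∩ {Dan, Hal, Jo, Lee, Vic, Yan} = {Lee}
So ⟦writer that spoke in front of Hal left of Pat across from Rae⟧ = {Lee}.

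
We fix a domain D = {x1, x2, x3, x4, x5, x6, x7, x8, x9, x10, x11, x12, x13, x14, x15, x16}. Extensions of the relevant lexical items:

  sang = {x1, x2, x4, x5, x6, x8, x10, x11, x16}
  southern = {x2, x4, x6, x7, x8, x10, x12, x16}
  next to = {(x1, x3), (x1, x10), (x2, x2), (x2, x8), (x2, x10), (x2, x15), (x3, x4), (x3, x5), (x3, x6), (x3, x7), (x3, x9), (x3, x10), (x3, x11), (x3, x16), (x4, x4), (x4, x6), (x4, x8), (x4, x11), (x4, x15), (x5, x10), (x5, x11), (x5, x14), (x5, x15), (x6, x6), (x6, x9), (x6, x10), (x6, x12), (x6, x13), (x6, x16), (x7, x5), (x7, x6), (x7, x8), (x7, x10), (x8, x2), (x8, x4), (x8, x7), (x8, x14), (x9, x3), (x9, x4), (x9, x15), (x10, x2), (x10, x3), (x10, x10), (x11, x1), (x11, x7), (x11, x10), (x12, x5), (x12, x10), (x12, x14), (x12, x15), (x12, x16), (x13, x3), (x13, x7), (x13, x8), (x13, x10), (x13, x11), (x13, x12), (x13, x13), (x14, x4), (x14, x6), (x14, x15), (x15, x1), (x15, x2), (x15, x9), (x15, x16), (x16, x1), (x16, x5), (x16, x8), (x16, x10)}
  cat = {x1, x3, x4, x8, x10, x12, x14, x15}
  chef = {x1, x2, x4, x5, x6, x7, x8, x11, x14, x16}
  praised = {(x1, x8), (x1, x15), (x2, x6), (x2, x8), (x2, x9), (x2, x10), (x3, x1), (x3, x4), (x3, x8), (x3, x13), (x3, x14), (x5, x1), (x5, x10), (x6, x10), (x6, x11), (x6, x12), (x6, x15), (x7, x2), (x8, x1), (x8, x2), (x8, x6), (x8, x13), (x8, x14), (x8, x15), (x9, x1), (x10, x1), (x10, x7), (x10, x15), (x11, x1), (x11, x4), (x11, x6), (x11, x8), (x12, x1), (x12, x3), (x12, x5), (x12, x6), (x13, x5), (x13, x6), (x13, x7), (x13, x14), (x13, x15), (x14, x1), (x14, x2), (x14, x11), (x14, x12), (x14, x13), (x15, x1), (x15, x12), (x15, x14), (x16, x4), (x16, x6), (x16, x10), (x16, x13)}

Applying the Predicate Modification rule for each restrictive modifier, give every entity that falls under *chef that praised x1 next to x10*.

{x5, x11}

⟦that praised x1⟧ = {x : ⟨x, x1⟩ ∈ ⟦praised⟧} = {x3, x5, x8, x9, x10, x11, x12, x14, x15}
⟦next to x10⟧ = {x : ⟨x, x10⟩ ∈ ⟦next to⟧} = {x1, x2, x3, x5, x6, x7, x10, x11, x12, x13, x16}
⟦chef⟧ = {x1, x2, x4, x5, x6, x7, x8, x11, x14, x16}
… ∩ ⟦that praised x1⟧ = {x1, x2, x4, x5, x6, x7, x8, x11, x14, x16} ∩ {x3, x5, x8, x9, x10, x11, x12, x14, x15} = {x5, x8, x11, x14}
… ∩ ⟦next to x10⟧ = {x5, x8, x11, x14} ∩ {x1, x2, x3, x5, x6, x7, x10, x11, x12, x13, x16} = {x5, x11}
So ⟦chef that praised x1 next to x10⟧ = {x5, x11}.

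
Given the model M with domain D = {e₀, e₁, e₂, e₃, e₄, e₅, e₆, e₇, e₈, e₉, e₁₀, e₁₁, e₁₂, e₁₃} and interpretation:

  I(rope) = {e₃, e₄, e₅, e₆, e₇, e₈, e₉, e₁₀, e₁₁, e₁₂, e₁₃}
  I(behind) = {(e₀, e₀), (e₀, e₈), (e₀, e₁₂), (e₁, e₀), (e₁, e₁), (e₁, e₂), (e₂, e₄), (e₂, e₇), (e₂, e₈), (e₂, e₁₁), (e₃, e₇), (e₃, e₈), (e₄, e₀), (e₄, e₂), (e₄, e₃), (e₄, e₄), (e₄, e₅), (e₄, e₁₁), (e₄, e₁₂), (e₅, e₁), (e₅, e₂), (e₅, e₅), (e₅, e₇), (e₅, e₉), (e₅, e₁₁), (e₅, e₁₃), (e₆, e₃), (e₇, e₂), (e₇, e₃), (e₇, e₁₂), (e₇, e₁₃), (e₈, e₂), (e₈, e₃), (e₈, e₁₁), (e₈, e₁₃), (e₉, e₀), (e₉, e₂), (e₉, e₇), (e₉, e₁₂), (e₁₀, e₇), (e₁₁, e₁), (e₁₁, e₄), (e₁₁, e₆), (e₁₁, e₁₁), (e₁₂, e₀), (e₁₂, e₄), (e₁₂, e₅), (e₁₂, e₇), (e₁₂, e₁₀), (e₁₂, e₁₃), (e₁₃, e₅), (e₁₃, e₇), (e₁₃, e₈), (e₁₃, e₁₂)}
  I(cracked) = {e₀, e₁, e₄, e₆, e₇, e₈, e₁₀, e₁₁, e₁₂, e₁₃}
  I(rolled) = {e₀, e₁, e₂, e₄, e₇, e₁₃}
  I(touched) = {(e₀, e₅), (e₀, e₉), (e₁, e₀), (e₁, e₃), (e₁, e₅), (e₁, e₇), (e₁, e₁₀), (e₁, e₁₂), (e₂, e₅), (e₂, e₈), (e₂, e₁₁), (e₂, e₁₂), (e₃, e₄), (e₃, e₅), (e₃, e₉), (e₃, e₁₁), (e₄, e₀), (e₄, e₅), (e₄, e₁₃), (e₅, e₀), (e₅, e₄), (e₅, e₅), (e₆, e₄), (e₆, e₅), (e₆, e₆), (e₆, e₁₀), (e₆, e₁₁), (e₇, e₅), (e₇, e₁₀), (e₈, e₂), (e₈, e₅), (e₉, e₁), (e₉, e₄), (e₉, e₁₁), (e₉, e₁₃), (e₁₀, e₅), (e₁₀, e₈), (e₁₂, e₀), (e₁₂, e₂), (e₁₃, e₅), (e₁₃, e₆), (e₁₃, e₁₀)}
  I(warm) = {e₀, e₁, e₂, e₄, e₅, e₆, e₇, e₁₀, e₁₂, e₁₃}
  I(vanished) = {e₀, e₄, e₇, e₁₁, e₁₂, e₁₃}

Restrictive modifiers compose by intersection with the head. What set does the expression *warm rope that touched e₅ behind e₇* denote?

{e₅, e₁₀, e₁₃}

⟦that touched e₅⟧ = {x : ⟨x, e₅⟩ ∈ ⟦touched⟧} = {e₀, e₁, e₂, e₃, e₄, e₅, e₆, e₇, e₈, e₁₀, e₁₃}
⟦behind e₇⟧ = {x : ⟨x, e₇⟩ ∈ ⟦behind⟧} = {e₂, e₃, e₅, e₉, e₁₀, e₁₂, e₁₃}
⟦rope⟧ = {e₃, e₄, e₅, e₆, e₇, e₈, e₉, e₁₀, e₁₁, e₁₂, e₁₃}
… ∩ ⟦that touched e₅⟧ = {e₃, e₄, e₅, e₆, e₇, e₈, e₉, e₁₀, e₁₁, e₁₂, e₁₃} ∩ {e₀, e₁, e₂, e₃, e₄, e₅, e₆, e₇, e₈, e₁₀, e₁₃} = {e₃, e₄, e₅, e₆, e₇, e₈, e₁₀, e₁₃}
… ∩ ⟦behind e₇⟧ = {e₃, e₄, e₅, e₆, e₇, e₈, e₁₀, e₁₃} ∩ {e₂, e₃, e₅, e₉, e₁₀, e₁₂, e₁₃} = {e₃, e₅, e₁₀, e₁₃}
… ∩ ⟦warm⟧ = {e₃, e₅, e₁₀, e₁₃} ∩ {e₀, e₁, e₂, e₄, e₅, e₆, e₇, e₁₀, e₁₂, e₁₃} = {e₅, e₁₀, e₁₃}
So ⟦warm rope that touched e₅ behind e₇⟧ = {e₅, e₁₀, e₁₃}.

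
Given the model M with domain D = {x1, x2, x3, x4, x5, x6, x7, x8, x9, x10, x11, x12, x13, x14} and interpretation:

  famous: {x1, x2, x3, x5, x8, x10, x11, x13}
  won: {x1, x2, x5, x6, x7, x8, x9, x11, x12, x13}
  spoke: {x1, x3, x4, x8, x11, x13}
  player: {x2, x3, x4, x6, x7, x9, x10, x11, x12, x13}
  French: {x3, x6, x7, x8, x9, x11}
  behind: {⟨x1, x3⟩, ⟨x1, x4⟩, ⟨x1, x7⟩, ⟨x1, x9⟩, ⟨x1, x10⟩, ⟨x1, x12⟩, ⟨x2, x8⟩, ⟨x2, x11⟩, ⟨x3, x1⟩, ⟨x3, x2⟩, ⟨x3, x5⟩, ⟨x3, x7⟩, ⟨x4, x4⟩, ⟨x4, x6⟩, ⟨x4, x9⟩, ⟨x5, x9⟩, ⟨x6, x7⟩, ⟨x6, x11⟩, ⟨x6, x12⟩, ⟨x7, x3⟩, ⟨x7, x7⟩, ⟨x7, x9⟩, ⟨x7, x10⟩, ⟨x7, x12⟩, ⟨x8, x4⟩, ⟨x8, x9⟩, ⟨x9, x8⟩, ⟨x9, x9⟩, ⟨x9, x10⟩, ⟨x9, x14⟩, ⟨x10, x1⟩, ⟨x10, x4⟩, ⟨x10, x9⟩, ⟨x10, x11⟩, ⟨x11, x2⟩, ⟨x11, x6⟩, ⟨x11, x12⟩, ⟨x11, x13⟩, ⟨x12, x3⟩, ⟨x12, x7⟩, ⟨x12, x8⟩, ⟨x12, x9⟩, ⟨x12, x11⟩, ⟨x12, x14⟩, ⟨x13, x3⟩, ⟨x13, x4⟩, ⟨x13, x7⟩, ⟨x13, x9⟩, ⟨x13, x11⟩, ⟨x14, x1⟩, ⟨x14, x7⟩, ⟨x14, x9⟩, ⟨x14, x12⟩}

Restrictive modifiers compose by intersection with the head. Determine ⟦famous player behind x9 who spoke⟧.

⟦behind x9⟧ = {x : ⟨x, x9⟩ ∈ ⟦behind⟧} = {x1, x4, x5, x7, x8, x9, x10, x12, x13, x14}
⟦who spoke⟧ = ⟦spoke⟧ = {x1, x3, x4, x8, x11, x13}
⟦player⟧ = {x2, x3, x4, x6, x7, x9, x10, x11, x12, x13}
… ∩ ⟦behind x9⟧ = {x2, x3, x4, x6, x7, x9, x10, x11, x12, x13} ∩ {x1, x4, x5, x7, x8, x9, x10, x12, x13, x14} = {x4, x7, x9, x10, x12, x13}
… ∩ ⟦who spoke⟧ = {x4, x7, x9, x10, x12, x13} ∩ {x1, x3, x4, x8, x11, x13} = {x4, x13}
… ∩ ⟦famous⟧ = {x4, x13} ∩ {x1, x2, x3, x5, x8, x10, x11, x13} = {x13}
So ⟦famous player behind x9 who spoke⟧ = {x13}.

{x13}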